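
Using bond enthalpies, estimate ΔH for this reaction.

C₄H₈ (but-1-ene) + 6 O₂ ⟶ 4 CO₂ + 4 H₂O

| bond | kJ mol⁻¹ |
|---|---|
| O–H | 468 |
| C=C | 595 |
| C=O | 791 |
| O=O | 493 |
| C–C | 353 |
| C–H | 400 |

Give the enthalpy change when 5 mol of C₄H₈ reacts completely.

Bonds broken (reactants):
  C–C: 2 × 353 = 706
  C–H: 8 × 400 = 3200
  C=C: 1 × 595 = 595
  O=O: 6 × 493 = 2958
  Σ(broken) = 7459 kJ
Bonds formed (products):
  C=O: 8 × 791 = 6328
  O–H: 8 × 468 = 3744
  Σ(formed) = 10072 kJ
ΔH = Σ(broken) − Σ(formed) = 7459 − 10072 = −2613 kJ
For 5× the reaction as written: 5 × (−2613) = −13065 kJ

ΔH = −13065 kJ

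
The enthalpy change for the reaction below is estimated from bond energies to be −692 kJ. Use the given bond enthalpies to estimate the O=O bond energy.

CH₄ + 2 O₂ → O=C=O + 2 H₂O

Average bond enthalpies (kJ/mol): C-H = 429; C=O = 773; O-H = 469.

Let D be the O=O bond energy.
Σ(broken) = 4×429 + 2×D = 1716 + 2D
Σ(formed) = 2×773 + 4×469 = 3422
ΔH = Σ(broken) − Σ(formed) = (1716 + 2D) − (3422) = −1706 + 2D
Setting this equal to −692 kJ gives 2D = 1014, so D = 507 kJ/mol.

D(O=O) ≈ 507 kJ/mol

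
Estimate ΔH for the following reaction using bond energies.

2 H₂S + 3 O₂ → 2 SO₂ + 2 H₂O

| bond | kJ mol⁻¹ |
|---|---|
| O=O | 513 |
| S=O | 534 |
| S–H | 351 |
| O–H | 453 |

ΔH ≈ −1005 kJ

Bonds broken (reactants):
  O=O: 3 × 513 = 1539
  S–H: 4 × 351 = 1404
  Σ(broken) = 2943 kJ
Bonds formed (products):
  O–H: 4 × 453 = 1812
  S=O: 4 × 534 = 2136
  Σ(formed) = 3948 kJ
ΔH = Σ(broken) − Σ(formed) = 2943 − 3948 = −1005 kJ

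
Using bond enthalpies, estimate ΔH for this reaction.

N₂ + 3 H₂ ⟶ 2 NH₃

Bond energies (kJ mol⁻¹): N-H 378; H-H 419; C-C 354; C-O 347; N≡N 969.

Bonds broken (reactants):
  H-H: 3 × 419 = 1257
  N≡N: 1 × 969 = 969
  Σ(broken) = 2226 kJ
Bonds formed (products):
  N-H: 6 × 378 = 2268
  Σ(formed) = 2268 kJ
ΔH = Σ(broken) − Σ(formed) = 2226 − 2268 = −42 kJ

ΔH ≈ −42 kJ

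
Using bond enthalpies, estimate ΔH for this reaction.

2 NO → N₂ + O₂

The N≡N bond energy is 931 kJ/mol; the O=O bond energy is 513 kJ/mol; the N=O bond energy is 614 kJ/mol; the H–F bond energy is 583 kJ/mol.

Bonds broken (reactants):
  N=O: 2 × 614 = 1228
  Σ(broken) = 1228 kJ
Bonds formed (products):
  N≡N: 1 × 931 = 931
  O=O: 1 × 513 = 513
  Σ(formed) = 1444 kJ
ΔH = Σ(broken) − Σ(formed) = 1228 − 1444 = −216 kJ

ΔH ≈ −216 kJ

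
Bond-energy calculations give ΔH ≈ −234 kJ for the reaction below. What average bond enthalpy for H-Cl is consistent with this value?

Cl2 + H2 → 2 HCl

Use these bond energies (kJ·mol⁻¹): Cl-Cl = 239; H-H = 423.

Let D be the H-Cl bond energy.
Σ(broken) = 1×239 + 1×423 = 662
Σ(formed) = 2×D = 2D
ΔH = Σ(broken) − Σ(formed) = (662) − (2D) = +662 − 2D
Setting this equal to −234 kJ gives 2D = 896, so D = 448 kJ/mol.

D(H-Cl) ≈ 448 kJ/mol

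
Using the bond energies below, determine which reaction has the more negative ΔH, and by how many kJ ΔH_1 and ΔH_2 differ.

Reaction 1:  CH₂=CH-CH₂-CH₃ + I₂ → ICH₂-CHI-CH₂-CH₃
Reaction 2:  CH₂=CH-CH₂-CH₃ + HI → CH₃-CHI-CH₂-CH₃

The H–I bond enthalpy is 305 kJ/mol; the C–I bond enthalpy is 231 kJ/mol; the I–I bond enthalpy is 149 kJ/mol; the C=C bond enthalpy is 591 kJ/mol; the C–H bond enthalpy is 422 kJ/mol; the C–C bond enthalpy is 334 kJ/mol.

Reaction 2, by 35 kJ

Reaction 1:
  Bonds broken (reactants):
    C–C: 2 × 334 = 668
    C–H: 8 × 422 = 3376
    C=C: 1 × 591 = 591
    I–I: 1 × 149 = 149
    Σ(broken) = 4784 kJ
  Bonds formed (products):
    C–C: 3 × 334 = 1002
    C–H: 8 × 422 = 3376
    C–I: 2 × 231 = 462
    Σ(formed) = 4840 kJ
  ΔH_1 = 4784 − 4840 = −56 kJ
Reaction 2:
  Bonds broken (reactants):
    C–C: 2 × 334 = 668
    C–H: 8 × 422 = 3376
    C=C: 1 × 591 = 591
    H–I: 1 × 305 = 305
    Σ(broken) = 4940 kJ
  Bonds formed (products):
    C–C: 3 × 334 = 1002
    C–H: 9 × 422 = 3798
    C–I: 1 × 231 = 231
    Σ(formed) = 5031 kJ
  ΔH_2 = 4940 − 5031 = −91 kJ
ΔH_1 − ΔH_2 = +35 kJ, so reaction 2 has the more negative ΔH; |ΔH_1 − ΔH_2| = 35 kJ.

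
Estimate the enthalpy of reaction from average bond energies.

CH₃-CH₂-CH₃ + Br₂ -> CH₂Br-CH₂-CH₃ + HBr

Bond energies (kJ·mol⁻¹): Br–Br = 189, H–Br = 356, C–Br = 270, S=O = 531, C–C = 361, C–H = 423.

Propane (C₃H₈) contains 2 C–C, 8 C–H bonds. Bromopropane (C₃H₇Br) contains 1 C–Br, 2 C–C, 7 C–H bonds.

ΔH ≈ −14 kJ

Bonds broken (reactants):
  Br–Br: 1 × 189 = 189
  C–C: 2 × 361 = 722
  C–H: 8 × 423 = 3384
  Σ(broken) = 4295 kJ
Bonds formed (products):
  C–Br: 1 × 270 = 270
  C–C: 2 × 361 = 722
  C–H: 7 × 423 = 2961
  H–Br: 1 × 356 = 356
  Σ(formed) = 4309 kJ
ΔH = Σ(broken) − Σ(formed) = 4295 − 4309 = −14 kJ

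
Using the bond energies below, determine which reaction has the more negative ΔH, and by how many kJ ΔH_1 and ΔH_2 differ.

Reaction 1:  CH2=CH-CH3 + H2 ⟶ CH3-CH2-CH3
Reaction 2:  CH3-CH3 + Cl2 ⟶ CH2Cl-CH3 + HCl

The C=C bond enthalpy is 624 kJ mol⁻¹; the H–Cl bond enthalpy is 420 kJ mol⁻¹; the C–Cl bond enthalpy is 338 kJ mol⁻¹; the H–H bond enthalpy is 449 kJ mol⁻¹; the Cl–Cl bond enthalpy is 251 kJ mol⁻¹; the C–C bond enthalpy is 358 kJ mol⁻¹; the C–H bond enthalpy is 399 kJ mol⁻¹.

Reaction 1:
  Bonds broken (reactants):
    C–C: 1 × 358 = 358
    C–H: 6 × 399 = 2394
    C=C: 1 × 624 = 624
    H–H: 1 × 449 = 449
    Σ(broken) = 3825 kJ
  Bonds formed (products):
    C–C: 2 × 358 = 716
    C–H: 8 × 399 = 3192
    Σ(formed) = 3908 kJ
  ΔH_1 = 3825 − 3908 = −83 kJ
Reaction 2:
  Bonds broken (reactants):
    C–C: 1 × 358 = 358
    C–H: 6 × 399 = 2394
    Cl–Cl: 1 × 251 = 251
    Σ(broken) = 3003 kJ
  Bonds formed (products):
    C–C: 1 × 358 = 358
    C–Cl: 1 × 338 = 338
    C–H: 5 × 399 = 1995
    H–Cl: 1 × 420 = 420
    Σ(formed) = 3111 kJ
  ΔH_2 = 3003 − 3111 = −108 kJ
ΔH_1 − ΔH_2 = +25 kJ, so reaction 2 has the more negative ΔH; |ΔH_1 − ΔH_2| = 25 kJ.

Reaction 2, by 25 kJ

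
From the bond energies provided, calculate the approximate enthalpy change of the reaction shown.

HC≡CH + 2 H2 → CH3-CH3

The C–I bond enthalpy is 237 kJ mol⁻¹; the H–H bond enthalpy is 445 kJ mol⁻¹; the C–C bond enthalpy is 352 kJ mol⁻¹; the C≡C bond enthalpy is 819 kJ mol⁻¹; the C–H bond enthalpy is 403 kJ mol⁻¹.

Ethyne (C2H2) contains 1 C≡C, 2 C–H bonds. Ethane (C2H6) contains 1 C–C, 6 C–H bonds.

ΔH ≈ −255 kJ

Bonds broken (reactants):
  C≡C: 1 × 819 = 819
  C–H: 2 × 403 = 806
  H–H: 2 × 445 = 890
  Σ(broken) = 2515 kJ
Bonds formed (products):
  C–C: 1 × 352 = 352
  C–H: 6 × 403 = 2418
  Σ(formed) = 2770 kJ
ΔH = Σ(broken) − Σ(formed) = 2515 − 2770 = −255 kJ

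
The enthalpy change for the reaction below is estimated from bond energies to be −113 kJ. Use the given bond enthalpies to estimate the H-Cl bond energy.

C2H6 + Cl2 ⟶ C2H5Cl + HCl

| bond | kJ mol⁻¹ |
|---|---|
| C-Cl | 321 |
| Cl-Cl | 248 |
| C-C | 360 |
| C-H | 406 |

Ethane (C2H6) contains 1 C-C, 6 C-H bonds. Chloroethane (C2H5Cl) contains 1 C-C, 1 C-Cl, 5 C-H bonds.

Let D be the H-Cl bond energy.
Σ(broken) = 1×360 + 6×406 + 1×248 = 3044
Σ(formed) = 1×360 + 1×321 + 5×406 + 1×D = 2711 + D
ΔH = Σ(broken) − Σ(formed) = (3044) − (2711 + D) = +333 − D
Setting this equal to −113 kJ gives D = 446 kJ/mol.

D(H-Cl) ≈ 446 kJ/mol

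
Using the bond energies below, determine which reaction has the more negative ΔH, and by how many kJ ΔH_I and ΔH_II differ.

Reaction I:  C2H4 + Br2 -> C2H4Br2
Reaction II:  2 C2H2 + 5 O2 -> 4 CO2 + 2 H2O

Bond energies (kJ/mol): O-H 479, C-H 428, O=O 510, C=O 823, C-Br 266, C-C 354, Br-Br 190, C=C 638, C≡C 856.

Reaction I:
  Bonds broken (reactants):
    Br-Br: 1 × 190 = 190
    C-H: 4 × 428 = 1712
    C=C: 1 × 638 = 638
    Σ(broken) = 2540 kJ
  Bonds formed (products):
    C-Br: 2 × 266 = 532
    C-C: 1 × 354 = 354
    C-H: 4 × 428 = 1712
    Σ(formed) = 2598 kJ
  ΔH_I = 2540 − 2598 = −58 kJ
Reaction II:
  Bonds broken (reactants):
    C≡C: 2 × 856 = 1712
    C-H: 4 × 428 = 1712
    O=O: 5 × 510 = 2550
    Σ(broken) = 5974 kJ
  Bonds formed (products):
    C=O: 8 × 823 = 6584
    O-H: 4 × 479 = 1916
    Σ(formed) = 8500 kJ
  ΔH_II = 5974 − 8500 = −2526 kJ
ΔH_I − ΔH_II = +2468 kJ, so reaction II has the more negative ΔH; |ΔH_I − ΔH_II| = 2468 kJ.

Reaction II, by 2468 kJ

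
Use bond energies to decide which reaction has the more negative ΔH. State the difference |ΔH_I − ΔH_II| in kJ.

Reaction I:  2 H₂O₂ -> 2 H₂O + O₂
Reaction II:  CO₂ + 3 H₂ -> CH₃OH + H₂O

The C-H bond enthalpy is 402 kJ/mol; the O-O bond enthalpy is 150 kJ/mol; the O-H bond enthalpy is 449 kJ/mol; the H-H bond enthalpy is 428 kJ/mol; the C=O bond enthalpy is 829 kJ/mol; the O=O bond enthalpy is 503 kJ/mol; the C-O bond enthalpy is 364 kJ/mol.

Reaction I:
  Bonds broken (reactants):
    O-H: 4 × 449 = 1796
    O-O: 2 × 150 = 300
    Σ(broken) = 2096 kJ
  Bonds formed (products):
    O-H: 4 × 449 = 1796
    O=O: 1 × 503 = 503
    Σ(formed) = 2299 kJ
  ΔH_I = 2096 − 2299 = −203 kJ
Reaction II:
  Bonds broken (reactants):
    C=O: 2 × 829 = 1658
    H-H: 3 × 428 = 1284
    Σ(broken) = 2942 kJ
  Bonds formed (products):
    C-H: 3 × 402 = 1206
    C-O: 1 × 364 = 364
    O-H: 3 × 449 = 1347
    Σ(formed) = 2917 kJ
  ΔH_II = 2942 − 2917 = +25 kJ
ΔH_I − ΔH_II = −228 kJ, so reaction I has the more negative ΔH; |ΔH_I − ΔH_II| = 228 kJ.

Reaction I, by 228 kJ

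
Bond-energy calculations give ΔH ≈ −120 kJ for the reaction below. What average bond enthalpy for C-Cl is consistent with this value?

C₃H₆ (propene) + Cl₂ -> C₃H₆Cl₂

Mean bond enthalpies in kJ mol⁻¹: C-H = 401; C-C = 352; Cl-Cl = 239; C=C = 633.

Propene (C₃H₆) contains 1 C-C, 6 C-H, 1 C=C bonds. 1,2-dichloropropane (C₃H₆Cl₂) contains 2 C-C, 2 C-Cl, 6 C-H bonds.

Let D be the C-Cl bond energy.
Σ(broken) = 1×352 + 6×401 + 1×633 + 1×239 = 3630
Σ(formed) = 2×352 + 2×D + 6×401 = 3110 + 2D
ΔH = Σ(broken) − Σ(formed) = (3630) − (3110 + 2D) = +520 − 2D
Setting this equal to −120 kJ gives 2D = 640, so D = 320 kJ/mol.

D(C-Cl) ≈ 320 kJ/mol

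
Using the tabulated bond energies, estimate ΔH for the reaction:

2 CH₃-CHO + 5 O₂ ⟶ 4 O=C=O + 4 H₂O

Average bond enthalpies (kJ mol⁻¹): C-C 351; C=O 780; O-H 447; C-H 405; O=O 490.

Bonds broken (reactants):
  C-C: 2 × 351 = 702
  C-H: 8 × 405 = 3240
  C=O: 2 × 780 = 1560
  O=O: 5 × 490 = 2450
  Σ(broken) = 7952 kJ
Bonds formed (products):
  C=O: 8 × 780 = 6240
  O-H: 8 × 447 = 3576
  Σ(formed) = 9816 kJ
ΔH = Σ(broken) − Σ(formed) = 7952 − 9816 = −1864 kJ

ΔH ≈ −1864 kJ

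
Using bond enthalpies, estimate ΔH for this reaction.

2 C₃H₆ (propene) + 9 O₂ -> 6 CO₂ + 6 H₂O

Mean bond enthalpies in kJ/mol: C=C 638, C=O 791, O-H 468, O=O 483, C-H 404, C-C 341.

Bonds broken (reactants):
  C-C: 2 × 341 = 682
  C-H: 12 × 404 = 4848
  C=C: 2 × 638 = 1276
  O=O: 9 × 483 = 4347
  Σ(broken) = 11153 kJ
Bonds formed (products):
  C=O: 12 × 791 = 9492
  O-H: 12 × 468 = 5616
  Σ(formed) = 15108 kJ
ΔH = Σ(broken) − Σ(formed) = 11153 − 15108 = −3955 kJ

ΔH ≈ −3955 kJ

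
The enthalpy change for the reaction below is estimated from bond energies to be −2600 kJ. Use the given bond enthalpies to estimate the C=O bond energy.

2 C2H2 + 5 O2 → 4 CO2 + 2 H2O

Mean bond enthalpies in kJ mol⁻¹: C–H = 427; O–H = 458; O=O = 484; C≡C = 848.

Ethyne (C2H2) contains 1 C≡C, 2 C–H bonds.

D(C=O) ≈ 824 kJ/mol

Let D be the C=O bond energy.
Σ(broken) = 2×848 + 4×427 + 5×484 = 5824
Σ(formed) = 8×D + 4×458 = 1832 + 8D
ΔH = Σ(broken) − Σ(formed) = (5824) − (1832 + 8D) = +3992 − 8D
Setting this equal to −2600 kJ gives 8D = 6592, so D = 824 kJ/mol.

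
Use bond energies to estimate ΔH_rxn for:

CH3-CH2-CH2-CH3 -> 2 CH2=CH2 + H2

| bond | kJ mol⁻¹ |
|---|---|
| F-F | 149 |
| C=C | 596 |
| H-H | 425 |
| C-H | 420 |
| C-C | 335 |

Bonds broken (reactants):
  C-C: 3 × 335 = 1005
  C-H: 10 × 420 = 4200
  Σ(broken) = 5205 kJ
Bonds formed (products):
  C-H: 8 × 420 = 3360
  C=C: 2 × 596 = 1192
  H-H: 1 × 425 = 425
  Σ(formed) = 4977 kJ
ΔH = Σ(broken) − Σ(formed) = 5205 − 4977 = +228 kJ

ΔH ≈ +228 kJ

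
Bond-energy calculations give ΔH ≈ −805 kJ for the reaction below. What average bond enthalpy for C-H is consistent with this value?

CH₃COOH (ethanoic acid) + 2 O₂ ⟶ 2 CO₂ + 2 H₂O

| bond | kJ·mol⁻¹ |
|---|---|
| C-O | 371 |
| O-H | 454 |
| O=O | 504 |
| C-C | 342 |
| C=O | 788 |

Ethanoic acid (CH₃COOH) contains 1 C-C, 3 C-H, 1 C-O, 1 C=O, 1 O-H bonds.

D(C-H) ≈ 400 kJ/mol

Let D be the C-H bond energy.
Σ(broken) = 1×342 + 3×D + 1×371 + 1×788 + 1×454 + 2×504 = 2963 + 3D
Σ(formed) = 4×788 + 4×454 = 4968
ΔH = Σ(broken) − Σ(formed) = (2963 + 3D) − (4968) = −2005 + 3D
Setting this equal to −805 kJ gives 3D = 1200, so D = 400 kJ/mol.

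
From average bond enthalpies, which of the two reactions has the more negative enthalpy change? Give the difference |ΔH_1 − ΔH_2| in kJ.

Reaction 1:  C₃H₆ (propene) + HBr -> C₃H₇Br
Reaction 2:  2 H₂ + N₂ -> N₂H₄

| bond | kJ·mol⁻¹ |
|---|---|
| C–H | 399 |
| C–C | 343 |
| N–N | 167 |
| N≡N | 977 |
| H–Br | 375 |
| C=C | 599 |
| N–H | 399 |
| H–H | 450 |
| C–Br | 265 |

Reaction 1:
  Bonds broken (reactants):
    C–C: 1 × 343 = 343
    C–H: 6 × 399 = 2394
    C=C: 1 × 599 = 599
    H–Br: 1 × 375 = 375
    Σ(broken) = 3711 kJ
  Bonds formed (products):
    C–Br: 1 × 265 = 265
    C–C: 2 × 343 = 686
    C–H: 7 × 399 = 2793
    Σ(formed) = 3744 kJ
  ΔH_1 = 3711 − 3744 = −33 kJ
Reaction 2:
  Bonds broken (reactants):
    H–H: 2 × 450 = 900
    N≡N: 1 × 977 = 977
    Σ(broken) = 1877 kJ
  Bonds formed (products):
    N–H: 4 × 399 = 1596
    N–N: 1 × 167 = 167
    Σ(formed) = 1763 kJ
  ΔH_2 = 1877 − 1763 = +114 kJ
ΔH_1 − ΔH_2 = −147 kJ, so reaction 1 has the more negative ΔH; |ΔH_1 − ΔH_2| = 147 kJ.

Reaction 1, by 147 kJ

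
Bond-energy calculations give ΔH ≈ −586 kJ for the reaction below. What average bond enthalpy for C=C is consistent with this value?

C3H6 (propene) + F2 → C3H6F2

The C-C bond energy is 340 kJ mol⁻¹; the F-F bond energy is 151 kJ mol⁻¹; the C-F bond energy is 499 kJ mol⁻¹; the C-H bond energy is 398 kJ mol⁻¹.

D(C=C) ≈ 601 kJ/mol

Let D be the C=C bond energy.
Σ(broken) = 1×340 + 6×398 + 1×D + 1×151 = 2879 + D
Σ(formed) = 2×340 + 2×499 + 6×398 = 4066
ΔH = Σ(broken) − Σ(formed) = (2879 + D) − (4066) = −1187 + D
Setting this equal to −586 kJ gives D = 601 kJ/mol.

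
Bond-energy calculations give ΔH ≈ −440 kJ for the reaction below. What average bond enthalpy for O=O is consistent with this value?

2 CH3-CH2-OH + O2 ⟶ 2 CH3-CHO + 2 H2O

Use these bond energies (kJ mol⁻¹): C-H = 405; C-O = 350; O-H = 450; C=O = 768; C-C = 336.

D(O=O) ≈ 486 kJ/mol

Let D be the O=O bond energy.
Σ(broken) = 2×336 + 10×405 + 2×350 + 2×450 + 1×D = 6322 + D
Σ(formed) = 2×336 + 8×405 + 2×768 + 4×450 = 7248
ΔH = Σ(broken) − Σ(formed) = (6322 + D) − (7248) = −926 + D
Setting this equal to −440 kJ gives D = 486 kJ/mol.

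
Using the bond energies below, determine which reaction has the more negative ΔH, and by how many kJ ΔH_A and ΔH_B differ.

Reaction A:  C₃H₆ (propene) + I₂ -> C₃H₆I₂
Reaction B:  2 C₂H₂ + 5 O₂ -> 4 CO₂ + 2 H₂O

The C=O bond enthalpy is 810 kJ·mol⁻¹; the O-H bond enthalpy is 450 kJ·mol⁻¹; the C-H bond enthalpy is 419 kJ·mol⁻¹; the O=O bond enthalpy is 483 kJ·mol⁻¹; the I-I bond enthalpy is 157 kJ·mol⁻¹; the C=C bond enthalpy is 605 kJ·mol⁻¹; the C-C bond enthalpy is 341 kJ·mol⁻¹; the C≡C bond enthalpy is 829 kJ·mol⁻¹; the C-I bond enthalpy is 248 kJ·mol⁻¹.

Reaction A:
  Bonds broken (reactants):
    C-C: 1 × 341 = 341
    C-H: 6 × 419 = 2514
    C=C: 1 × 605 = 605
    I-I: 1 × 157 = 157
    Σ(broken) = 3617 kJ
  Bonds formed (products):
    C-C: 2 × 341 = 682
    C-H: 6 × 419 = 2514
    C-I: 2 × 248 = 496
    Σ(formed) = 3692 kJ
  ΔH_A = 3617 − 3692 = −75 kJ
Reaction B:
  Bonds broken (reactants):
    C≡C: 2 × 829 = 1658
    C-H: 4 × 419 = 1676
    O=O: 5 × 483 = 2415
    Σ(broken) = 5749 kJ
  Bonds formed (products):
    C=O: 8 × 810 = 6480
    O-H: 4 × 450 = 1800
    Σ(formed) = 8280 kJ
  ΔH_B = 5749 − 8280 = −2531 kJ
ΔH_A − ΔH_B = +2456 kJ, so reaction B has the more negative ΔH; |ΔH_A − ΔH_B| = 2456 kJ.

Reaction B, by 2456 kJ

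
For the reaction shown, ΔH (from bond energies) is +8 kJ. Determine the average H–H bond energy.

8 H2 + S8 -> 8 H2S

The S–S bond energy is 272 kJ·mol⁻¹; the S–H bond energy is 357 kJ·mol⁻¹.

D(H–H) ≈ 443 kJ/mol

Let D be the H–H bond energy.
Σ(broken) = 8×D + 8×272 = 2176 + 8D
Σ(formed) = 16×357 = 5712
ΔH = Σ(broken) − Σ(formed) = (2176 + 8D) − (5712) = −3536 + 8D
Setting this equal to +8 kJ gives 8D = 3544, so D = 443 kJ/mol.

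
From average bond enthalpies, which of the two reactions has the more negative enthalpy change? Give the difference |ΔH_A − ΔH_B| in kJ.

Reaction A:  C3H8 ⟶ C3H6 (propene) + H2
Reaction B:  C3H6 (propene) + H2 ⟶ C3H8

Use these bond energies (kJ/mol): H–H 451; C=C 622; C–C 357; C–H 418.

Reaction A:
  Bonds broken (reactants):
    C–C: 2 × 357 = 714
    C–H: 8 × 418 = 3344
    Σ(broken) = 4058 kJ
  Bonds formed (products):
    C–C: 1 × 357 = 357
    C–H: 6 × 418 = 2508
    C=C: 1 × 622 = 622
    H–H: 1 × 451 = 451
    Σ(formed) = 3938 kJ
  ΔH_A = 4058 − 3938 = +120 kJ
Reaction B:
  Bonds broken (reactants):
    C–C: 1 × 357 = 357
    C–H: 6 × 418 = 2508
    C=C: 1 × 622 = 622
    H–H: 1 × 451 = 451
    Σ(broken) = 3938 kJ
  Bonds formed (products):
    C–C: 2 × 357 = 714
    C–H: 8 × 418 = 3344
    Σ(formed) = 4058 kJ
  ΔH_B = 3938 − 4058 = −120 kJ
ΔH_A − ΔH_B = +240 kJ, so reaction B has the more negative ΔH; |ΔH_A − ΔH_B| = 240 kJ.

Reaction B, by 240 kJ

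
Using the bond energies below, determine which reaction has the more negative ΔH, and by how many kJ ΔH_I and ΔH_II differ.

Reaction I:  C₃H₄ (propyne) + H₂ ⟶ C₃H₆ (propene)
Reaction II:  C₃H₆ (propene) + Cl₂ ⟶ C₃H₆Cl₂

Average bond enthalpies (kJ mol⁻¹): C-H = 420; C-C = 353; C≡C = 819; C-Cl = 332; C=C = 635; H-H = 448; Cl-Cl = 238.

Reaction I:
  Bonds broken (reactants):
    C≡C: 1 × 819 = 819
    C-C: 1 × 353 = 353
    C-H: 4 × 420 = 1680
    H-H: 1 × 448 = 448
    Σ(broken) = 3300 kJ
  Bonds formed (products):
    C-C: 1 × 353 = 353
    C-H: 6 × 420 = 2520
    C=C: 1 × 635 = 635
    Σ(formed) = 3508 kJ
  ΔH_I = 3300 − 3508 = −208 kJ
Reaction II:
  Bonds broken (reactants):
    C-C: 1 × 353 = 353
    C-H: 6 × 420 = 2520
    C=C: 1 × 635 = 635
    Cl-Cl: 1 × 238 = 238
    Σ(broken) = 3746 kJ
  Bonds formed (products):
    C-C: 2 × 353 = 706
    C-Cl: 2 × 332 = 664
    C-H: 6 × 420 = 2520
    Σ(formed) = 3890 kJ
  ΔH_II = 3746 − 3890 = −144 kJ
ΔH_I − ΔH_II = −64 kJ, so reaction I has the more negative ΔH; |ΔH_I − ΔH_II| = 64 kJ.

Reaction I, by 64 kJ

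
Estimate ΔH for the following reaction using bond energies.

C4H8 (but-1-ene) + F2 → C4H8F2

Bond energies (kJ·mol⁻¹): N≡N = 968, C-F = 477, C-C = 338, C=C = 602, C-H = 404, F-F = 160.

ΔH ≈ −530 kJ

Bonds broken (reactants):
  C-C: 2 × 338 = 676
  C-H: 8 × 404 = 3232
  C=C: 1 × 602 = 602
  F-F: 1 × 160 = 160
  Σ(broken) = 4670 kJ
Bonds formed (products):
  C-C: 3 × 338 = 1014
  C-F: 2 × 477 = 954
  C-H: 8 × 404 = 3232
  Σ(formed) = 5200 kJ
ΔH = Σ(broken) − Σ(formed) = 4670 − 5200 = −530 kJ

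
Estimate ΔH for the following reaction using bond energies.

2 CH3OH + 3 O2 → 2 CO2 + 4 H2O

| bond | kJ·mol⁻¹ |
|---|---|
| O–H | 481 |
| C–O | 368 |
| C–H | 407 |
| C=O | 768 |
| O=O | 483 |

Bonds broken (reactants):
  C–H: 6 × 407 = 2442
  C–O: 2 × 368 = 736
  O–H: 2 × 481 = 962
  O=O: 3 × 483 = 1449
  Σ(broken) = 5589 kJ
Bonds formed (products):
  C=O: 4 × 768 = 3072
  O–H: 8 × 481 = 3848
  Σ(formed) = 6920 kJ
ΔH = Σ(broken) − Σ(formed) = 5589 − 6920 = −1331 kJ

ΔH ≈ −1331 kJ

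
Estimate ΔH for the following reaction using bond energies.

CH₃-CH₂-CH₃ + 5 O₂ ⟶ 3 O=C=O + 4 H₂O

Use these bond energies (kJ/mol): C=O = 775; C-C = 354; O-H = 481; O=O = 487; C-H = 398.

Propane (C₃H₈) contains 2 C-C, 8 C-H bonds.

Bonds broken (reactants):
  C-C: 2 × 354 = 708
  C-H: 8 × 398 = 3184
  O=O: 5 × 487 = 2435
  Σ(broken) = 6327 kJ
Bonds formed (products):
  C=O: 6 × 775 = 4650
  O-H: 8 × 481 = 3848
  Σ(formed) = 8498 kJ
ΔH = Σ(broken) − Σ(formed) = 6327 − 8498 = −2171 kJ

ΔH ≈ −2171 kJ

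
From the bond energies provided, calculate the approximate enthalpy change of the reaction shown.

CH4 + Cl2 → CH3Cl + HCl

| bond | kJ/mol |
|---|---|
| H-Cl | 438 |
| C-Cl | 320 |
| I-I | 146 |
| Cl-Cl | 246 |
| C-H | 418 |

Bonds broken (reactants):
  C-H: 4 × 418 = 1672
  Cl-Cl: 1 × 246 = 246
  Σ(broken) = 1918 kJ
Bonds formed (products):
  C-Cl: 1 × 320 = 320
  C-H: 3 × 418 = 1254
  H-Cl: 1 × 438 = 438
  Σ(formed) = 2012 kJ
ΔH = Σ(broken) − Σ(formed) = 1918 − 2012 = −94 kJ

ΔH ≈ −94 kJ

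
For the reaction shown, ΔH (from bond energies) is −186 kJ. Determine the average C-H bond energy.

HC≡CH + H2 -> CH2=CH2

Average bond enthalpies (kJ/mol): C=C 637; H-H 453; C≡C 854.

Let D be the C-H bond energy.
Σ(broken) = 1×854 + 2×D + 1×453 = 1307 + 2D
Σ(formed) = 4×D + 1×637 = 637 + 4D
ΔH = Σ(broken) − Σ(formed) = (1307 + 2D) − (637 + 4D) = +670 − 2D
Setting this equal to −186 kJ gives 2D = 856, so D = 428 kJ/mol.

D(C-H) ≈ 428 kJ/mol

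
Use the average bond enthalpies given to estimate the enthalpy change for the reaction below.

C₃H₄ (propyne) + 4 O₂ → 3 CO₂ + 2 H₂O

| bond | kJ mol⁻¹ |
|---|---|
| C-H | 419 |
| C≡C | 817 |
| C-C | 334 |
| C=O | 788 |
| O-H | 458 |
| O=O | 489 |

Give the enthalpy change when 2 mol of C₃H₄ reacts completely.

Bonds broken (reactants):
  C≡C: 1 × 817 = 817
  C-C: 1 × 334 = 334
  C-H: 4 × 419 = 1676
  O=O: 4 × 489 = 1956
  Σ(broken) = 4783 kJ
Bonds formed (products):
  C=O: 6 × 788 = 4728
  O-H: 4 × 458 = 1832
  Σ(formed) = 6560 kJ
ΔH = Σ(broken) − Σ(formed) = 4783 − 6560 = −1777 kJ
For 2× the reaction as written: 2 × (−1777) = −3554 kJ

ΔH = −3554 kJ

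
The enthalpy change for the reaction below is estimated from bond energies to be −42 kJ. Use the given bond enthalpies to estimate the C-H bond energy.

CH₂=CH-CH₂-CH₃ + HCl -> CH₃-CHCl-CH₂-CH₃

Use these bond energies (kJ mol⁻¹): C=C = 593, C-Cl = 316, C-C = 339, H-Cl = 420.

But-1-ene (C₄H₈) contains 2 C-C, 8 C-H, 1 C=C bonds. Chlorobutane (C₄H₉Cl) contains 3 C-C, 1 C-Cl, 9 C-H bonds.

Let D be the C-H bond energy.
Σ(broken) = 2×339 + 8×D + 1×593 + 1×420 = 1691 + 8D
Σ(formed) = 3×339 + 1×316 + 9×D = 1333 + 9D
ΔH = Σ(broken) − Σ(formed) = (1691 + 8D) − (1333 + 9D) = +358 − D
Setting this equal to −42 kJ gives D = 400 kJ/mol.

D(C-H) ≈ 400 kJ/mol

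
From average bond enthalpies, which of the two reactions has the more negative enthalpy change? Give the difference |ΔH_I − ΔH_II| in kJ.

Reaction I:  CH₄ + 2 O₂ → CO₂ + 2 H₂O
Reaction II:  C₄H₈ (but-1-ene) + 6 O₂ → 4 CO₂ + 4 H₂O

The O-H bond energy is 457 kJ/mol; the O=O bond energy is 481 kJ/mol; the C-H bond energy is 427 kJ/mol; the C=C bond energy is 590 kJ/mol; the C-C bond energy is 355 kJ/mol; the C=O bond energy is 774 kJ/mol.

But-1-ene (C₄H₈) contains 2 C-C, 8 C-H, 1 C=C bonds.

Reaction II, by 1540 kJ

Reaction I:
  Bonds broken (reactants):
    C-H: 4 × 427 = 1708
    O=O: 2 × 481 = 962
    Σ(broken) = 2670 kJ
  Bonds formed (products):
    C=O: 2 × 774 = 1548
    O-H: 4 × 457 = 1828
    Σ(formed) = 3376 kJ
  ΔH_I = 2670 − 3376 = −706 kJ
Reaction II:
  Bonds broken (reactants):
    C-C: 2 × 355 = 710
    C-H: 8 × 427 = 3416
    C=C: 1 × 590 = 590
    O=O: 6 × 481 = 2886
    Σ(broken) = 7602 kJ
  Bonds formed (products):
    C=O: 8 × 774 = 6192
    O-H: 8 × 457 = 3656
    Σ(formed) = 9848 kJ
  ΔH_II = 7602 − 9848 = −2246 kJ
ΔH_I − ΔH_II = +1540 kJ, so reaction II has the more negative ΔH; |ΔH_I − ΔH_II| = 1540 kJ.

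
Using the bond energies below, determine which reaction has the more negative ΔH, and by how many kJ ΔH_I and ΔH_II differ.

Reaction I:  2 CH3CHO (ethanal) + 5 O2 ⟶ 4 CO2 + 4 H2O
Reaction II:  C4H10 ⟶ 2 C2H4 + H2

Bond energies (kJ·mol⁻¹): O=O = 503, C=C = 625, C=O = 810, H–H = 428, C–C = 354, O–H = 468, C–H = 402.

Reaction I, by 2353 kJ

Reaction I:
  Bonds broken (reactants):
    C–C: 2 × 354 = 708
    C–H: 8 × 402 = 3216
    C=O: 2 × 810 = 1620
    O=O: 5 × 503 = 2515
    Σ(broken) = 8059 kJ
  Bonds formed (products):
    C=O: 8 × 810 = 6480
    O–H: 8 × 468 = 3744
    Σ(formed) = 10224 kJ
  ΔH_I = 8059 − 10224 = −2165 kJ
Reaction II:
  Bonds broken (reactants):
    C–C: 3 × 354 = 1062
    C–H: 10 × 402 = 4020
    Σ(broken) = 5082 kJ
  Bonds formed (products):
    C–H: 8 × 402 = 3216
    C=C: 2 × 625 = 1250
    H–H: 1 × 428 = 428
    Σ(formed) = 4894 kJ
  ΔH_II = 5082 − 4894 = +188 kJ
ΔH_I − ΔH_II = −2353 kJ, so reaction I has the more negative ΔH; |ΔH_I − ΔH_II| = 2353 kJ.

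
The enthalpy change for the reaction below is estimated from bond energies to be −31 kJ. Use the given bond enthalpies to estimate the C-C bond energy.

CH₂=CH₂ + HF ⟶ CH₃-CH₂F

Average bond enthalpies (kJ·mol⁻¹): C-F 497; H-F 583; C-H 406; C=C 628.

D(C-C) ≈ 339 kJ/mol

Let D be the C-C bond energy.
Σ(broken) = 4×406 + 1×628 + 1×583 = 2835
Σ(formed) = 1×D + 1×497 + 5×406 = 2527 + D
ΔH = Σ(broken) − Σ(formed) = (2835) − (2527 + D) = +308 − D
Setting this equal to −31 kJ gives D = 339 kJ/mol.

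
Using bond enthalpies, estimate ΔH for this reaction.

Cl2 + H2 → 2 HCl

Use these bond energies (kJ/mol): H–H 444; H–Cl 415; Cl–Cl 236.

Bonds broken (reactants):
  Cl–Cl: 1 × 236 = 236
  H–H: 1 × 444 = 444
  Σ(broken) = 680 kJ
Bonds formed (products):
  H–Cl: 2 × 415 = 830
  Σ(formed) = 830 kJ
ΔH = Σ(broken) − Σ(formed) = 680 − 830 = −150 kJ

ΔH ≈ −150 kJ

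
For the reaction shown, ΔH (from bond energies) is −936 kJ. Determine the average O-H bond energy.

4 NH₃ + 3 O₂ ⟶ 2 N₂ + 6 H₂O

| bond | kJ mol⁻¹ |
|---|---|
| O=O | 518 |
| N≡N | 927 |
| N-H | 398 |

Let D be the O-H bond energy.
Σ(broken) = 12×398 + 3×518 = 6330
Σ(formed) = 2×927 + 12×D = 1854 + 12D
ΔH = Σ(broken) − Σ(formed) = (6330) − (1854 + 12D) = +4476 − 12D
Setting this equal to −936 kJ gives 12D = 5412, so D = 451 kJ/mol.

D(O-H) ≈ 451 kJ/mol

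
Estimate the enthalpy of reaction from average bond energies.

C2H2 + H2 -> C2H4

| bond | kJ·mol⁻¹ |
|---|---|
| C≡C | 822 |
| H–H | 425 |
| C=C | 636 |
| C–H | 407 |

Bonds broken (reactants):
  C≡C: 1 × 822 = 822
  C–H: 2 × 407 = 814
  H–H: 1 × 425 = 425
  Σ(broken) = 2061 kJ
Bonds formed (products):
  C–H: 4 × 407 = 1628
  C=C: 1 × 636 = 636
  Σ(formed) = 2264 kJ
ΔH = Σ(broken) − Σ(formed) = 2061 − 2264 = −203 kJ

ΔH ≈ −203 kJ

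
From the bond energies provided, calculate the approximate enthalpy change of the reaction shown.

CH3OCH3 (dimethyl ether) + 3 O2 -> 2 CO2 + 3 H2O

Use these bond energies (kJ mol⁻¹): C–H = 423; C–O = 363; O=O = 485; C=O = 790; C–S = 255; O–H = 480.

ΔH ≈ −1321 kJ

Bonds broken (reactants):
  C–H: 6 × 423 = 2538
  C–O: 2 × 363 = 726
  O=O: 3 × 485 = 1455
  Σ(broken) = 4719 kJ
Bonds formed (products):
  C=O: 4 × 790 = 3160
  O–H: 6 × 480 = 2880
  Σ(formed) = 6040 kJ
ΔH = Σ(broken) − Σ(formed) = 4719 − 6040 = −1321 kJ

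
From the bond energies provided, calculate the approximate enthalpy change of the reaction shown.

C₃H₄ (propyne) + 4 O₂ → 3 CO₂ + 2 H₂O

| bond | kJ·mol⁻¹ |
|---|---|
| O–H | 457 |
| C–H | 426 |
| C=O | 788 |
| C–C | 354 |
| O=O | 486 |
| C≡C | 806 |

Bonds broken (reactants):
  C≡C: 1 × 806 = 806
  C–C: 1 × 354 = 354
  C–H: 4 × 426 = 1704
  O=O: 4 × 486 = 1944
  Σ(broken) = 4808 kJ
Bonds formed (products):
  C=O: 6 × 788 = 4728
  O–H: 4 × 457 = 1828
  Σ(formed) = 6556 kJ
ΔH = Σ(broken) − Σ(formed) = 4808 − 6556 = −1748 kJ

ΔH ≈ −1748 kJ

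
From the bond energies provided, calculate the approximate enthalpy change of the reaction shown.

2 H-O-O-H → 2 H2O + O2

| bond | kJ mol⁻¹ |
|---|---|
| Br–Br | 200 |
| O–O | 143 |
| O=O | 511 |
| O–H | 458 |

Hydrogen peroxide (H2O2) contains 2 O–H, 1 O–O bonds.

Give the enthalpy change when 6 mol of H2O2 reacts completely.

Bonds broken (reactants):
  O–H: 4 × 458 = 1832
  O–O: 2 × 143 = 286
  Σ(broken) = 2118 kJ
Bonds formed (products):
  O–H: 4 × 458 = 1832
  O=O: 1 × 511 = 511
  Σ(formed) = 2343 kJ
ΔH = Σ(broken) − Σ(formed) = 2118 − 2343 = −225 kJ
For 3× the reaction as written: 3 × (−225) = −675 kJ

ΔH = −675 kJ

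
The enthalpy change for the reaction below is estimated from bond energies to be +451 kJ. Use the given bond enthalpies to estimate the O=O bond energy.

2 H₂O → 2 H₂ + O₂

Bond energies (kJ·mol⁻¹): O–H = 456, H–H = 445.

D(O=O) ≈ 483 kJ/mol

Let D be the O=O bond energy.
Σ(broken) = 4×456 = 1824
Σ(formed) = 2×445 + 1×D = 890 + D
ΔH = Σ(broken) − Σ(formed) = (1824) − (890 + D) = +934 − D
Setting this equal to +451 kJ gives D = 483 kJ/mol.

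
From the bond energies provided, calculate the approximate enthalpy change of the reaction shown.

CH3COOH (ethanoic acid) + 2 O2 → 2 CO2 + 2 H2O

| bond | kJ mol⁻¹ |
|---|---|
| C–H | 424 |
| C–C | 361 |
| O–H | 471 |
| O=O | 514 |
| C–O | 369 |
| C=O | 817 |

Bonds broken (reactants):
  C–C: 1 × 361 = 361
  C–H: 3 × 424 = 1272
  C–O: 1 × 369 = 369
  C=O: 1 × 817 = 817
  O–H: 1 × 471 = 471
  O=O: 2 × 514 = 1028
  Σ(broken) = 4318 kJ
Bonds formed (products):
  C=O: 4 × 817 = 3268
  O–H: 4 × 471 = 1884
  Σ(formed) = 5152 kJ
ΔH = Σ(broken) − Σ(formed) = 4318 − 5152 = −834 kJ

ΔH ≈ −834 kJ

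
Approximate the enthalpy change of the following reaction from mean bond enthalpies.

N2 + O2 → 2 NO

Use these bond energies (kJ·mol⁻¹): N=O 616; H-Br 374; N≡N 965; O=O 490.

ΔH ≈ +223 kJ

Bonds broken (reactants):
  N≡N: 1 × 965 = 965
  O=O: 1 × 490 = 490
  Σ(broken) = 1455 kJ
Bonds formed (products):
  N=O: 2 × 616 = 1232
  Σ(formed) = 1232 kJ
ΔH = Σ(broken) − Σ(formed) = 1455 − 1232 = +223 kJ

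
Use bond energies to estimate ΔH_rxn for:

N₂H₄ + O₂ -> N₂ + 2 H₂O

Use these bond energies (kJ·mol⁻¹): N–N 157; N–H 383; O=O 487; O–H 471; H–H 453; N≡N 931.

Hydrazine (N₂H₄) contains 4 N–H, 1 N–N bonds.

Bonds broken (reactants):
  N–H: 4 × 383 = 1532
  N–N: 1 × 157 = 157
  O=O: 1 × 487 = 487
  Σ(broken) = 2176 kJ
Bonds formed (products):
  N≡N: 1 × 931 = 931
  O–H: 4 × 471 = 1884
  Σ(formed) = 2815 kJ
ΔH = Σ(broken) − Σ(formed) = 2176 − 2815 = −639 kJ

ΔH ≈ −639 kJ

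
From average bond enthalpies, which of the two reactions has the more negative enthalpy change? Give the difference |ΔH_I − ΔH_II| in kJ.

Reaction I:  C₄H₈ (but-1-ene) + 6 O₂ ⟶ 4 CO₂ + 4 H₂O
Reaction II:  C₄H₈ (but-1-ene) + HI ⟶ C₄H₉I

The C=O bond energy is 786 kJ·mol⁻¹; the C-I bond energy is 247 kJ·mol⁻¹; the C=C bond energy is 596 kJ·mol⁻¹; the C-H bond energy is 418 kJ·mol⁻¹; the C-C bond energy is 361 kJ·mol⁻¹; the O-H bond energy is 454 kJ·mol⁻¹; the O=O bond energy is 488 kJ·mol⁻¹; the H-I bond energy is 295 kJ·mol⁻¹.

Reaction I:
  Bonds broken (reactants):
    C-C: 2 × 361 = 722
    C-H: 8 × 418 = 3344
    C=C: 1 × 596 = 596
    O=O: 6 × 488 = 2928
    Σ(broken) = 7590 kJ
  Bonds formed (products):
    C=O: 8 × 786 = 6288
    O-H: 8 × 454 = 3632
    Σ(formed) = 9920 kJ
  ΔH_I = 7590 − 9920 = −2330 kJ
Reaction II:
  Bonds broken (reactants):
    C-C: 2 × 361 = 722
    C-H: 8 × 418 = 3344
    C=C: 1 × 596 = 596
    H-I: 1 × 295 = 295
    Σ(broken) = 4957 kJ
  Bonds formed (products):
    C-C: 3 × 361 = 1083
    C-H: 9 × 418 = 3762
    C-I: 1 × 247 = 247
    Σ(formed) = 5092 kJ
  ΔH_II = 4957 − 5092 = −135 kJ
ΔH_I − ΔH_II = −2195 kJ, so reaction I has the more negative ΔH; |ΔH_I − ΔH_II| = 2195 kJ.

Reaction I, by 2195 kJ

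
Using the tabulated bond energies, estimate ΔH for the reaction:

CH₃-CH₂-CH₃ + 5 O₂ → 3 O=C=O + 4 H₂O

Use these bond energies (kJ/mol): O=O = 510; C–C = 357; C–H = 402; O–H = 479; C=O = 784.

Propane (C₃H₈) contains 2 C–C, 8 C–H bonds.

ΔH ≈ −2056 kJ

Bonds broken (reactants):
  C–C: 2 × 357 = 714
  C–H: 8 × 402 = 3216
  O=O: 5 × 510 = 2550
  Σ(broken) = 6480 kJ
Bonds formed (products):
  C=O: 6 × 784 = 4704
  O–H: 8 × 479 = 3832
  Σ(formed) = 8536 kJ
ΔH = Σ(broken) − Σ(formed) = 6480 − 8536 = −2056 kJ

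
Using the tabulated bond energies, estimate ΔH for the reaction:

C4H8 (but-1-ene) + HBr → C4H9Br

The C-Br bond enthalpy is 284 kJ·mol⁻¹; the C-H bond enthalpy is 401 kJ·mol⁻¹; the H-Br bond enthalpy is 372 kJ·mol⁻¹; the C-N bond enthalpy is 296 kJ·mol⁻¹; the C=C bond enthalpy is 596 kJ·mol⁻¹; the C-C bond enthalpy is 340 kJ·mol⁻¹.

Bonds broken (reactants):
  C-C: 2 × 340 = 680
  C-H: 8 × 401 = 3208
  C=C: 1 × 596 = 596
  H-Br: 1 × 372 = 372
  Σ(broken) = 4856 kJ
Bonds formed (products):
  C-Br: 1 × 284 = 284
  C-C: 3 × 340 = 1020
  C-H: 9 × 401 = 3609
  Σ(formed) = 4913 kJ
ΔH = Σ(broken) − Σ(formed) = 4856 − 4913 = −57 kJ

ΔH ≈ −57 kJ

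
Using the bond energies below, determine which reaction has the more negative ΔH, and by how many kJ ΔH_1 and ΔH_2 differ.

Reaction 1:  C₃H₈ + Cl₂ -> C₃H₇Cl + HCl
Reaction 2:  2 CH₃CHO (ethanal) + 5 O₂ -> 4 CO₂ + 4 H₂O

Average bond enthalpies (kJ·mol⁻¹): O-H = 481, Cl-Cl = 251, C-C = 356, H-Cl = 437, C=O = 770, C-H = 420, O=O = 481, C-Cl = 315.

Reaction 1:
  Bonds broken (reactants):
    C-C: 2 × 356 = 712
    C-H: 8 × 420 = 3360
    Cl-Cl: 1 × 251 = 251
    Σ(broken) = 4323 kJ
  Bonds formed (products):
    C-C: 2 × 356 = 712
    C-Cl: 1 × 315 = 315
    C-H: 7 × 420 = 2940
    H-Cl: 1 × 437 = 437
    Σ(formed) = 4404 kJ
  ΔH_1 = 4323 − 4404 = −81 kJ
Reaction 2:
  Bonds broken (reactants):
    C-C: 2 × 356 = 712
    C-H: 8 × 420 = 3360
    C=O: 2 × 770 = 1540
    O=O: 5 × 481 = 2405
    Σ(broken) = 8017 kJ
  Bonds formed (products):
    C=O: 8 × 770 = 6160
    O-H: 8 × 481 = 3848
    Σ(formed) = 10008 kJ
  ΔH_2 = 8017 − 10008 = −1991 kJ
ΔH_1 − ΔH_2 = +1910 kJ, so reaction 2 has the more negative ΔH; |ΔH_1 − ΔH_2| = 1910 kJ.

Reaction 2, by 1910 kJ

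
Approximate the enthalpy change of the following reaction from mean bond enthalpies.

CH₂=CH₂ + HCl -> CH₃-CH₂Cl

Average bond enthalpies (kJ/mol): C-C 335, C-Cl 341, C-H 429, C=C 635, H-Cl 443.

ΔH ≈ −27 kJ

Bonds broken (reactants):
  C-H: 4 × 429 = 1716
  C=C: 1 × 635 = 635
  H-Cl: 1 × 443 = 443
  Σ(broken) = 2794 kJ
Bonds formed (products):
  C-C: 1 × 335 = 335
  C-Cl: 1 × 341 = 341
  C-H: 5 × 429 = 2145
  Σ(formed) = 2821 kJ
ΔH = Σ(broken) − Σ(formed) = 2794 − 2821 = −27 kJ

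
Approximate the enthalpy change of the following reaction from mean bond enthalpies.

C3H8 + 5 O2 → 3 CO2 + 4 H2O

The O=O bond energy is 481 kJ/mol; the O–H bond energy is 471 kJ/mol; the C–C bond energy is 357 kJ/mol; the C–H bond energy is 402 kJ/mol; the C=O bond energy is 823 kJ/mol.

Bonds broken (reactants):
  C–C: 2 × 357 = 714
  C–H: 8 × 402 = 3216
  O=O: 5 × 481 = 2405
  Σ(broken) = 6335 kJ
Bonds formed (products):
  C=O: 6 × 823 = 4938
  O–H: 8 × 471 = 3768
  Σ(formed) = 8706 kJ
ΔH = Σ(broken) − Σ(formed) = 6335 − 8706 = −2371 kJ

ΔH ≈ −2371 kJ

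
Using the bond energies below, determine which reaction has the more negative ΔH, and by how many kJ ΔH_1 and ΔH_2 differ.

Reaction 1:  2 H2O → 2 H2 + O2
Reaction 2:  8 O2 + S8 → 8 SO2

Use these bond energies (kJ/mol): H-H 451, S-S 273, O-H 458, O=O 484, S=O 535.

Reaction 1:
  Bonds broken (reactants):
    O-H: 4 × 458 = 1832
    Σ(broken) = 1832 kJ
  Bonds formed (products):
    H-H: 2 × 451 = 902
    O=O: 1 × 484 = 484
    Σ(formed) = 1386 kJ
  ΔH_1 = 1832 − 1386 = +446 kJ
Reaction 2:
  Bonds broken (reactants):
    O=O: 8 × 484 = 3872
    S-S: 8 × 273 = 2184
    Σ(broken) = 6056 kJ
  Bonds formed (products):
    S=O: 16 × 535 = 8560
    Σ(formed) = 8560 kJ
  ΔH_2 = 6056 − 8560 = −2504 kJ
ΔH_1 − ΔH_2 = +2950 kJ, so reaction 2 has the more negative ΔH; |ΔH_1 − ΔH_2| = 2950 kJ.

Reaction 2, by 2950 kJ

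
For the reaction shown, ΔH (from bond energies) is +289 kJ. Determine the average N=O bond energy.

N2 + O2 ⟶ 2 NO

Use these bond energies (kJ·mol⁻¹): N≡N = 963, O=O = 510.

D(N=O) ≈ 592 kJ/mol

Let D be the N=O bond energy.
Σ(broken) = 1×963 + 1×510 = 1473
Σ(formed) = 2×D = 2D
ΔH = Σ(broken) − Σ(formed) = (1473) − (2D) = +1473 − 2D
Setting this equal to +289 kJ gives 2D = 1184, so D = 592 kJ/mol.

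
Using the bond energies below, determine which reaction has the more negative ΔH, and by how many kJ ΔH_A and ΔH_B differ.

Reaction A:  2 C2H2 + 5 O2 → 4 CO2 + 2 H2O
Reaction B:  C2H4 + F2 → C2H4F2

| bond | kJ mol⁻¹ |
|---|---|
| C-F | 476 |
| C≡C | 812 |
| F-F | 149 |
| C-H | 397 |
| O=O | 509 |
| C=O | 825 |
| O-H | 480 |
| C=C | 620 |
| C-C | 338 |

Reaction A, by 2242 kJ

Reaction A:
  Bonds broken (reactants):
    C≡C: 2 × 812 = 1624
    C-H: 4 × 397 = 1588
    O=O: 5 × 509 = 2545
    Σ(broken) = 5757 kJ
  Bonds formed (products):
    C=O: 8 × 825 = 6600
    O-H: 4 × 480 = 1920
    Σ(formed) = 8520 kJ
  ΔH_A = 5757 − 8520 = −2763 kJ
Reaction B:
  Bonds broken (reactants):
    C-H: 4 × 397 = 1588
    C=C: 1 × 620 = 620
    F-F: 1 × 149 = 149
    Σ(broken) = 2357 kJ
  Bonds formed (products):
    C-C: 1 × 338 = 338
    C-F: 2 × 476 = 952
    C-H: 4 × 397 = 1588
    Σ(formed) = 2878 kJ
  ΔH_B = 2357 − 2878 = −521 kJ
ΔH_A − ΔH_B = −2242 kJ, so reaction A has the more negative ΔH; |ΔH_A − ΔH_B| = 2242 kJ.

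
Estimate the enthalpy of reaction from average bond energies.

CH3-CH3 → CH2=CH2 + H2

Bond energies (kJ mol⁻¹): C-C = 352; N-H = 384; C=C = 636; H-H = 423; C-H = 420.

Bonds broken (reactants):
  C-C: 1 × 352 = 352
  C-H: 6 × 420 = 2520
  Σ(broken) = 2872 kJ
Bonds formed (products):
  C-H: 4 × 420 = 1680
  C=C: 1 × 636 = 636
  H-H: 1 × 423 = 423
  Σ(formed) = 2739 kJ
ΔH = Σ(broken) − Σ(formed) = 2872 − 2739 = +133 kJ

ΔH ≈ +133 kJ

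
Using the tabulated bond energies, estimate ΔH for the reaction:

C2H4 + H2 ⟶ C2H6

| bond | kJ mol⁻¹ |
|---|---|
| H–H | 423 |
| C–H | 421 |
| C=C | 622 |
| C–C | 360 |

ΔH ≈ −157 kJ

Bonds broken (reactants):
  C–H: 4 × 421 = 1684
  C=C: 1 × 622 = 622
  H–H: 1 × 423 = 423
  Σ(broken) = 2729 kJ
Bonds formed (products):
  C–C: 1 × 360 = 360
  C–H: 6 × 421 = 2526
  Σ(formed) = 2886 kJ
ΔH = Σ(broken) − Σ(formed) = 2729 − 2886 = −157 kJ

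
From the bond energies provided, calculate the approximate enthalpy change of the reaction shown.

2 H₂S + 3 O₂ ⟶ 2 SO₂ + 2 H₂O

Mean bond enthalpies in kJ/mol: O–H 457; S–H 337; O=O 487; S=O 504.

ΔH ≈ −1035 kJ

Bonds broken (reactants):
  O=O: 3 × 487 = 1461
  S–H: 4 × 337 = 1348
  Σ(broken) = 2809 kJ
Bonds formed (products):
  O–H: 4 × 457 = 1828
  S=O: 4 × 504 = 2016
  Σ(formed) = 3844 kJ
ΔH = Σ(broken) − Σ(formed) = 2809 − 3844 = −1035 kJ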